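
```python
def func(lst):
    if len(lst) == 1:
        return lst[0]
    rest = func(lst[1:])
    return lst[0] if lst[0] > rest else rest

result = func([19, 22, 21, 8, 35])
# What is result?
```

Recursive max over [19, 22, 21, 8, 35] = 35

Answer: 35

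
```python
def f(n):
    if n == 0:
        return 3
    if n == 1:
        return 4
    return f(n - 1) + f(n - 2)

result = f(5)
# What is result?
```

Build up from base cases: f(0)=3, f(1)=4, f(2)=7, f(3)=11, f(4)=18, f(5)=29

Answer: 29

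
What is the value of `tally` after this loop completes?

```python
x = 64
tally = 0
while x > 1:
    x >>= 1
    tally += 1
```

Count right shifts until 1
`tally` takes the values: 0 → 1 → 2 → 3 → 4 → 5 → 6

Answer: 6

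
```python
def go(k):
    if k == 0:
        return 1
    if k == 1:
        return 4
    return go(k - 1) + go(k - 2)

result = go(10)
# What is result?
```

Build up from base cases: go(0)=1, go(1)=4, go(2)=5, go(3)=9, go(4)=14, go(5)=23, go(6)=37, ..., go(10)=254

Answer: 254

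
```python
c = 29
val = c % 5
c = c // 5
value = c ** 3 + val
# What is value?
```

Trace:
`c = 29` → c = 29
`val = c % 5` → val = 4
`c = c // 5` → c = 5
`value = c ** 3 + val` → value = 129
So value = 129

Answer: 129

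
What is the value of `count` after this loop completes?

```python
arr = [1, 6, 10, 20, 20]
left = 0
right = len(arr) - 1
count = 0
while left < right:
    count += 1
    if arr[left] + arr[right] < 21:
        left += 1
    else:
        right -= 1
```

Steps to find pair summing to 21
`count` takes the values: 0 → 1 → 2 → 3 → 4

Answer: 4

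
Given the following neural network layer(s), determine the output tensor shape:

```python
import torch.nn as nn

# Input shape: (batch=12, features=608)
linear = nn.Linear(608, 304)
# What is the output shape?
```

Input: (12, 608) -> Output: (12, 304)

Answer: (12, 304)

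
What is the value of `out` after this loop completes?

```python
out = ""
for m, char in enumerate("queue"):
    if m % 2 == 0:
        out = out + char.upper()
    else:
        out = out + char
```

Uppercase even positions in 'queue'
`out` takes the values: "" → "Q" → "Qu" → "QuE" → "QuEu" → "QuEuE"

Answer: "QuEuE"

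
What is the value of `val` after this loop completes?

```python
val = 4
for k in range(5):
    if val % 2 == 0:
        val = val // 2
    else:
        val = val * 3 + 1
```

Collatz-style transformation from 4
`val` takes the values: 4 → 2 → 1 → 4 → 2 → 1

Answer: 1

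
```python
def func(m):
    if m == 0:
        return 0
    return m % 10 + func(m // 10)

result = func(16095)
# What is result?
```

Sum of digits of 16095: 5 + 9 + 0 + 6 + 1 = 21

Answer: 21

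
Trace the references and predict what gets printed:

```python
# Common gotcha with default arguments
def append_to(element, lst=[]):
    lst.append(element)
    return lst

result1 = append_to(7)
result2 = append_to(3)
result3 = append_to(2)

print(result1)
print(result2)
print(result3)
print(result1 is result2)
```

Key concept: mutable default argument gotcha.
Step by step:
`result1 = append_to(7)` → result1 = [7]
`result2 = append_to(3)` → result1 = [7, 3] (same object as result2); result2 = [7, 3] (same object as result1)
`result3 = append_to(2)` → result1 = [7, 3, 2] (same object as result2, result3); result2 = [7, 3, 2] (same object as result1, result3); result3 = [7, 3, 2] (same object as result1, result2)
`print(result1)` → prints [7, 3, 2]
`print(result2)` → prints [7, 3, 2]
`print(result3)` → prints [7, 3, 2]
`print(result1 is result2)` → prints True

Answer:
[7, 3, 2]
[7, 3, 2]
[7, 3, 2]
True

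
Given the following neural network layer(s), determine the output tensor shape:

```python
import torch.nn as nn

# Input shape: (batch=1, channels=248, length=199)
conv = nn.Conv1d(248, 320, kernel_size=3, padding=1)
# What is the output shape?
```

Input: (1, 248, 199) -> Output: (1, 320, 199)

Answer: (1, 320, 199)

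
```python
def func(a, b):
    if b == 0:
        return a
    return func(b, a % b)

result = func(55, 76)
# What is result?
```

func(55, 76) -> func(76, 55) -> func(55, 21) -> func(21, 13) -> func(13, 8) -> func(8, 5) -> func(5, 3) -> func(3, 2) -> func(2, 1) -> func(1, 0) -> 1

Answer: 1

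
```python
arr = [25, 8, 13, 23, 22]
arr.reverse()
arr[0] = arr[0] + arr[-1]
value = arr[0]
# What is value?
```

Trace:
`arr = [25, 8, 13, 23, 22]` → arr = [25, 8, 13, 23, 22]
`arr.reverse()` → arr = [22, 23, 13, 8, 25]
`arr[0] = arr[0] + arr[-1]` → arr = [47, 23, 13, 8, 25]
`value = arr[0]` → value = 47
So value = 47

Answer: 47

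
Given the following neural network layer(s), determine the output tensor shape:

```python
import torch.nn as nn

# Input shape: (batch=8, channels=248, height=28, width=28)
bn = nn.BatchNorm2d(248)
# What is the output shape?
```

Input: (8, 248, 28, 28) -> Output: (8, 248, 28, 28)

Answer: (8, 248, 28, 28)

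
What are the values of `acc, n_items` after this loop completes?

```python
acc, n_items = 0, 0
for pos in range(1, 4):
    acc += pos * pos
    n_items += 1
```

Sum of squares and count
`acc, n_items` takes the values: (0, 0) → (1, 0) → (1, 1) → (5, 1) → (5, 2) → (14, 2) → (14, 3)

Answer: 14, 3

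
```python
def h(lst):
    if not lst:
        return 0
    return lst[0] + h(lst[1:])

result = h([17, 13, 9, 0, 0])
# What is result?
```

17 + 13 + 9 + 0 + 0 + 0 = 39

Answer: 39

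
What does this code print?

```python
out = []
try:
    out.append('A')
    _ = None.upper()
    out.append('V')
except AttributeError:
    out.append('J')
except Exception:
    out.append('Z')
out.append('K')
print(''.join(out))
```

Execution trace: 'A' (try body) → 'J' (except AttributeError) → 'K' (after the try/except). Output: AJK

Answer: AJK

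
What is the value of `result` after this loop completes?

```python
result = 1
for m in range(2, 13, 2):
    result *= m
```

Product of even numbers 2 to 12
`result` takes the values: 1 → 2 → 8 → 48 → 384 → 3840 → 46080

Answer: 46080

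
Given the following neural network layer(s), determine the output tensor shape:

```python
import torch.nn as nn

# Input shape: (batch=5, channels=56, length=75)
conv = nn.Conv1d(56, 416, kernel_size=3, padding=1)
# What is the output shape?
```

Input: (5, 56, 75) -> Output: (5, 416, 75)

Answer: (5, 416, 75)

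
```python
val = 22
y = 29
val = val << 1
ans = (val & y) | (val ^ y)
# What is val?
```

Trace:
`val = 22` → val = 22
`y = 29` → y = 29
`val = val << 1` → val = 44
`ans = (val & y) | (val ^ y)` → ans = 61
So val = 44

Answer: 44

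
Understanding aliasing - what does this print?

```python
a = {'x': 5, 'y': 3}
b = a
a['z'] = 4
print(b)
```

Key concept: dict aliasing.
Step by step:
`a = {'x': 5, 'y': 3}` → a = {'x': 5, 'y': 3}
`b = a` → b = {'x': 5, 'y': 3} (same object as a)
`a['z'] = 4` → a = {'x': 5, 'y': 3, 'z': 4} (same object as b); b = {'x': 5, 'y': 3, 'z': 4} (same object as a)
`print(b)` → prints {'x': 5, 'y': 3, 'z': 4}

Answer: {'x': 5, 'y': 3, 'z': 4}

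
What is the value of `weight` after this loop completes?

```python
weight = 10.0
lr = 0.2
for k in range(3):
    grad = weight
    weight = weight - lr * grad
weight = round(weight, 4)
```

Gradient descent: w = 10.0 * (1 - 0.2)^3
`weight` takes the values: 10.0 → 8.0 → 6.4 → 5.12

Answer: 5.12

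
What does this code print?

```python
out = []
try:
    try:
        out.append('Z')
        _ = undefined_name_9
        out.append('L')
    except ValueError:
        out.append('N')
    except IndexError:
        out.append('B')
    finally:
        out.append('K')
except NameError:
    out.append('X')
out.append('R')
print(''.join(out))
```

Execution trace: 'Z' (try body) → 'K' (finally) → 'X' (outer except NameError) → 'R' (after the try/except). Output: ZKXR

Answer: ZKXR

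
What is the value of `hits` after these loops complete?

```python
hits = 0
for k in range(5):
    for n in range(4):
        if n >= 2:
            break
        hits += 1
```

Inner breaks at 2, outer runs 5 times
`hits` takes the values: 0 → 1 → 2 → 3 → 4 → 5 → 6 → 7 → 8 → 9 → 10

Answer: 10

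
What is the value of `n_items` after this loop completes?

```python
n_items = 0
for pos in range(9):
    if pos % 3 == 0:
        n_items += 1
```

Count numbers divisible by 3 in range(9)
`n_items` takes the values: 0 → 1 → 2 → 3

Answer: 3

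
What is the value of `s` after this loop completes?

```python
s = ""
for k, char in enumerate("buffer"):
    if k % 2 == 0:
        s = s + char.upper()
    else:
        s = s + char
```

Uppercase even positions in 'buffer'
`s` takes the values: "" → "B" → "Bu" → "BuF" → "BuFf" → "BuFfE" → "BuFfEr"

Answer: "BuFfEr"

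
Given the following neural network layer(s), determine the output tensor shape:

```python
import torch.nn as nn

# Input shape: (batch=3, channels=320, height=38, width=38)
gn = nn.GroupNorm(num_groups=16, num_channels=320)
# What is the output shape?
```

Input: (3, 320, 38, 38) -> Output: (3, 320, 38, 38)

Answer: (3, 320, 38, 38)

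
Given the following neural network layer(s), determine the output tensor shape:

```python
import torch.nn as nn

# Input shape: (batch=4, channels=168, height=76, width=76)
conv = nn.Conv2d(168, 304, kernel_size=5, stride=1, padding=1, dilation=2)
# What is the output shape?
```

Input: (4, 168, 76, 76) -> Output: (4, 304, 70, 70)

Answer: (4, 304, 70, 70)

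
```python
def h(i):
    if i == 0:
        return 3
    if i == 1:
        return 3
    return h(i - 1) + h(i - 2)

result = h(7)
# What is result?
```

Build up from base cases: h(0)=3, h(1)=3, h(2)=6, h(3)=9, h(4)=15, h(5)=24, h(6)=39, ..., h(7)=63

Answer: 63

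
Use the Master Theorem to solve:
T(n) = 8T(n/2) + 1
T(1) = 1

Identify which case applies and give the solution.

a=8, b=2, f(n)=1. log_2(8) = 3. Since c=0 < 3, Case 1 applies: T(n) = Θ(n^log_b(a)) = O(n^3).

Answer: O(n^3) - Case 1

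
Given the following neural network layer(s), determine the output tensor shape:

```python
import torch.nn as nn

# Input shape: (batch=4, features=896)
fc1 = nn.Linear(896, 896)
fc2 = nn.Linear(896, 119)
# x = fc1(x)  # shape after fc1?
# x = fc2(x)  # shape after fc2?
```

Input: (4, 896) -> after fc1: (4, 896) -> Output: (4, 119)

Answer: (4, 119)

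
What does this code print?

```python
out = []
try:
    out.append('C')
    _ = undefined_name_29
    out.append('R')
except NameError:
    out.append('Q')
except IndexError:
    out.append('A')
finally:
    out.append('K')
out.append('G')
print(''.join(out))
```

Execution trace: 'C' (try body) → 'Q' (except NameError) → 'K' (finally) → 'G' (after the try/except). Output: CQKG

Answer: CQKG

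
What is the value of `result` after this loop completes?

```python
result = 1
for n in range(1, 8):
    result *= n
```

7! = 5040
`result` takes the values: 1 → 2 → 6 → 24 → 120 → 720 → 5040

Answer: 5040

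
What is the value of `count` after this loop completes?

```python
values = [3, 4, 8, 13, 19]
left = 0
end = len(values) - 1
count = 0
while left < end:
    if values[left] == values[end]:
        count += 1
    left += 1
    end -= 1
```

Count matching pairs from ends
`count` takes the values: 0

Answer: 0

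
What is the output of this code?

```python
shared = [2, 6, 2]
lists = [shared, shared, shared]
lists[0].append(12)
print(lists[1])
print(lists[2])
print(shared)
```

Key concept: list of same reference.
Step by step:
`shared = [2, 6, 2]` → shared = [2, 6, 2]
`lists = [shared, shared, shared]` → lists = [[2, 6, 2], [2, 6, 2], [2, 6, 2]]
`lists[0].append(12)` → shared = [2, 6, 2, 12]; lists = [[2, 6, 2, 12], [2, 6, 2, 12], [2, 6, 2, 12]]
`print(lists[1])` → prints [2, 6, 2, 12]
`print(lists[2])` → prints [2, 6, 2, 12]
`print(shared)` → prints [2, 6, 2, 12]

Answer:
[2, 6, 2, 12]
[2, 6, 2, 12]
[2, 6, 2, 12]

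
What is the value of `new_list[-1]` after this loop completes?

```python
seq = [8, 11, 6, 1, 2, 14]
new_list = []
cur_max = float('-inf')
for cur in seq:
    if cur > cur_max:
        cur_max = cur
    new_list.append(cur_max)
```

Running max ends at 14
`new_list` takes the values: [] → [8] → [8, 11] → [8, 11, 11] → [8, 11, 11, 11] → [8, 11, 11, 11, 11] → [8, 11, 11, 11, 11, 14]
So `new_list[-1]` = 14

Answer: 14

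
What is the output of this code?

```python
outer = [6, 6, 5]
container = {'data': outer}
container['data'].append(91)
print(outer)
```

Key concept: dict holds reference to list.
Step by step:
`outer = [6, 6, 5]` → outer = [6, 6, 5]
`container = {'data': outer}` → container = {'data': [6, 6, 5]}
`container['data'].append(91)` → outer = [6, 6, 5, 91]; container = {'data': [6, 6, 5, 91]}
`print(outer)` → prints [6, 6, 5, 91]

Answer: [6, 6, 5, 91]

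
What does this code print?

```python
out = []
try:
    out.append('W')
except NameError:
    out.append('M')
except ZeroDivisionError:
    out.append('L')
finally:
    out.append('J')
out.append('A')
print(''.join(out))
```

Execution trace: 'W' (try body, no exception) → 'J' (finally) → 'A' (after the try/except). Output: WJA

Answer: WJA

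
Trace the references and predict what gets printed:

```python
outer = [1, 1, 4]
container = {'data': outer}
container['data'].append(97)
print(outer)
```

Key concept: dict holds reference to list.
Step by step:
`outer = [1, 1, 4]` → outer = [1, 1, 4]
`container = {'data': outer}` → container = {'data': [1, 1, 4]}
`container['data'].append(97)` → outer = [1, 1, 4, 97]; container = {'data': [1, 1, 4, 97]}
`print(outer)` → prints [1, 1, 4, 97]

Answer: [1, 1, 4, 97]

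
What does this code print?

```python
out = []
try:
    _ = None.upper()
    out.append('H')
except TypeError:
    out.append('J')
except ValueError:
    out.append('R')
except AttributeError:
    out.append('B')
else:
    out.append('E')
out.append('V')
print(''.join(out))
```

Execution trace: 'B' (except AttributeError) → 'V' (after the try/except). Output: BV

Answer: BV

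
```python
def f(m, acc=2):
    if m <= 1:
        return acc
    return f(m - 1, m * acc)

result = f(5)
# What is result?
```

Accumulator trace (n, acc): (5, 2) -> (4, 10) -> (3, 40) -> (2, 120) -> (1, 240) -> return 240

Answer: 240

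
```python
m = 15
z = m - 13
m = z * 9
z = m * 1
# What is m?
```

Trace:
`m = 15` → m = 15
`z = m - 13` → z = 2
`m = z * 9` → m = 18
`z = m * 1` → z = 18
So m = 18

Answer: 18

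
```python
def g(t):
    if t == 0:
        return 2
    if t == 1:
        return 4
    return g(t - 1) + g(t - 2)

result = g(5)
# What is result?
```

Build up from base cases: g(0)=2, g(1)=4, g(2)=6, g(3)=10, g(4)=16, g(5)=26

Answer: 26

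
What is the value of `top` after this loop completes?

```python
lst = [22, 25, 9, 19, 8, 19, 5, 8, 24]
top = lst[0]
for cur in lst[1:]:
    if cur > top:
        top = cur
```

Maximum of [22, 25, 9, 19, 8, 19, 5, 8, 24]
`top` takes the values: 22 → 25

Answer: 25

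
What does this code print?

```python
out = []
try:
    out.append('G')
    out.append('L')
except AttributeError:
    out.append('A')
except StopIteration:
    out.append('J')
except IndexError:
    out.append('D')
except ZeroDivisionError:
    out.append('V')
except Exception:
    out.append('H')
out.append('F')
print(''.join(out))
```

Execution trace: 'G' (try body) → 'L' (try body, no exception) → 'F' (after the try/except). Output: GLF

Answer: GLF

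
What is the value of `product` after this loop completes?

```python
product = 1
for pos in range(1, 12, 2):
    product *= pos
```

Product of 1, 3, 5, ... up to 11
`product` takes the values: 1 → 3 → 15 → 105 → 945 → 10395

Answer: 10395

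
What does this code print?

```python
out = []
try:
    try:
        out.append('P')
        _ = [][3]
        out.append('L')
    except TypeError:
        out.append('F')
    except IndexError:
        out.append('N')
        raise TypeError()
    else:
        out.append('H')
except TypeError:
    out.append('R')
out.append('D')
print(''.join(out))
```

Execution trace: 'P' (inner try body) → 'N' (inner except IndexError) → 'R' (outer except TypeError) → 'D' (after the try/except). Output: PNRD

Answer: PNRD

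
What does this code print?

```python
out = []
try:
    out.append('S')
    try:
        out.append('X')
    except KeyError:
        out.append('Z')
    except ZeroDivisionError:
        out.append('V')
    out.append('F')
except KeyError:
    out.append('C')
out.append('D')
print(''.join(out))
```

Execution trace: 'S' (try body) → 'X' (inner try body, no exception) → 'F' (try body, no exception) → 'D' (after the try/except). Output: SXFD

Answer: SXFD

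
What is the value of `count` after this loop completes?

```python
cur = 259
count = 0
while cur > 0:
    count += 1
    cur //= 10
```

Count digits by repeated division by 10
`count` takes the values: 0 → 1 → 2 → 3

Answer: 3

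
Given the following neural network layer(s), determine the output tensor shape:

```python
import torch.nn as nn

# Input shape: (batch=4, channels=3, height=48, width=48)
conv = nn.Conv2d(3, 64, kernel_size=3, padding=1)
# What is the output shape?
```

Input: (4, 3, 48, 48) -> Output: (4, 64, 48, 48)

Answer: (4, 64, 48, 48)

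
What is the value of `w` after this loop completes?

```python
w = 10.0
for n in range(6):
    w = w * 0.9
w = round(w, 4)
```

Exponential decay: 10.0 * 0.9^6
`w` takes the values: 10.0 → 9.0 → 8.1 → 7.29 → 6.561 → 5.9049 → 5.31441 → 5.3144

Answer: 5.3144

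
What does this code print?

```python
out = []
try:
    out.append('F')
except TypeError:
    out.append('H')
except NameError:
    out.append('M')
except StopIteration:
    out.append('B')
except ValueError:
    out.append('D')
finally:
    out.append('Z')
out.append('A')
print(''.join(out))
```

Execution trace: 'F' (try body, no exception) → 'Z' (finally) → 'A' (after the try/except). Output: FZA

Answer: FZA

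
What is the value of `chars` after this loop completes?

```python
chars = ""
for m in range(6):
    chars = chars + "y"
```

Repeat 'y' 6 times
`chars` takes the values: "" → "y" → "yy" → "yyy" → "yyyy" → "yyyyy" → "yyyyyy"

Answer: "yyyyyy"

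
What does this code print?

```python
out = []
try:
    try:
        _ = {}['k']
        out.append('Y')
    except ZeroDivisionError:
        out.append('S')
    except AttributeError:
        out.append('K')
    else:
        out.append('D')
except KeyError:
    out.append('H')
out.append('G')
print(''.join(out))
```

Execution trace: 'H' (outer except KeyError) → 'G' (after the try/except). Output: HG

Answer: HG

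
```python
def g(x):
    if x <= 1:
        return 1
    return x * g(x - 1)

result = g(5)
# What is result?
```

g(5) = 5 * 4 * 3 * 2 * 1 = 120

Answer: 120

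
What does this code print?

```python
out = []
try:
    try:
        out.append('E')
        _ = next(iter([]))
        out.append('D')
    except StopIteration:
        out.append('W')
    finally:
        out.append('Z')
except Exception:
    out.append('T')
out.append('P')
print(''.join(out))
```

Execution trace: 'E' (inner try body) → 'W' (inner except StopIteration) → 'Z' (inner finally) → 'P' (after the try/except). Output: EWZP

Answer: EWZP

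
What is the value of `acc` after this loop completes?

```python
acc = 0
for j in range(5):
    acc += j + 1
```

Start at 0, add 1 to 5 = 15
`acc` takes the values: 0 → 1 → 3 → 6 → 10 → 15

Answer: 15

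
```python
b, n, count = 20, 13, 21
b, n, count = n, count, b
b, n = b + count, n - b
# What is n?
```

Trace:
`b, n, count = 20, 13, 21` → b = 20; n = 13; count = 21
`b, n, count = n, count, b` → b = 13; n = 21; count = 20
`b, n = b + count, n - b` → b = 33; n = 8
So n = 8

Answer: 8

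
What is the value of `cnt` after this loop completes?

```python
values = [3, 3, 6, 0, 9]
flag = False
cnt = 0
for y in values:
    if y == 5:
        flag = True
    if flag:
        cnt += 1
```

Count elements after first 5 in [3, 3, 6, 0, 9]
`cnt` takes the values: 0

Answer: 0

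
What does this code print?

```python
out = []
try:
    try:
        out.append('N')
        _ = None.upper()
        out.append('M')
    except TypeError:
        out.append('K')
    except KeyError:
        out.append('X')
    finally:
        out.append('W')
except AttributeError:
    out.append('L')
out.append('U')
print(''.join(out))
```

Execution trace: 'N' (try body) → 'W' (finally) → 'L' (outer except AttributeError) → 'U' (after the try/except). Output: NWLU

Answer: NWLU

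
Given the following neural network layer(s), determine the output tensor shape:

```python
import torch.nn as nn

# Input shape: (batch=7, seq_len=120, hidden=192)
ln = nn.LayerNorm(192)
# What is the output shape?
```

Input: (7, 120, 192) -> Output: (7, 120, 192)

Answer: (7, 120, 192)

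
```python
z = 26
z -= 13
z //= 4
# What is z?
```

Trace:
`z = 26` → z = 26
`z -= 13` → z = 13
`z //= 4` → z = 3
So z = 3

Answer: 3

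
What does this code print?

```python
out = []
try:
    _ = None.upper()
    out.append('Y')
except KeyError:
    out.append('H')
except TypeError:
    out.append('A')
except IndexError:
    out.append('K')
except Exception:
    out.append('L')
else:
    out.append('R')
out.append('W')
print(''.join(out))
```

Execution trace: 'L' (except Exception) → 'W' (after the try/except). Output: LW

Answer: LW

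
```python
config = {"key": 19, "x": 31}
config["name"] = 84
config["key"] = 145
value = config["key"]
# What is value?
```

Trace:
`config = {"key": 19, "x": 31}` → config = {'key': 19, 'x': 31}
`config["name"] = 84` → config = {'key': 19, 'x': 31, 'name': 84}
`config["key"] = 145` → config = {'key': 145, 'x': 31, 'name': 84}
`value = config["key"]` → value = 145
So value = 145

Answer: 145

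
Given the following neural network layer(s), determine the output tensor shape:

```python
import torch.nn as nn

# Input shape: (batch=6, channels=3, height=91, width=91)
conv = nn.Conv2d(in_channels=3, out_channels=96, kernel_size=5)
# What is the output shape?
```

Input: (6, 3, 91, 91) -> Output: (6, 96, 87, 87)

Answer: (6, 96, 87, 87)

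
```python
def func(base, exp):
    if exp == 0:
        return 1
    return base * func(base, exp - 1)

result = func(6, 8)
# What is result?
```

func(6, 8) = 6 * 6 * 6 * 6 * 6 * 6 * 6 * 6 = 1679616

Answer: 1679616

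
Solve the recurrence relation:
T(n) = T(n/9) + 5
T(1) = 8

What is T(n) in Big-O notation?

Each step divides n by 9 and adds 5. After log_9(n) steps we reach T(1)=8. So T(n) = 5·log_9(n) + 8 = O(log n).

Answer: O(log n)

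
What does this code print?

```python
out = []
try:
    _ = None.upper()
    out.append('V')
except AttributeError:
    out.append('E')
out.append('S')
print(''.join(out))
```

Execution trace: 'E' (except AttributeError) → 'S' (after the try/except). Output: ES

Answer: ES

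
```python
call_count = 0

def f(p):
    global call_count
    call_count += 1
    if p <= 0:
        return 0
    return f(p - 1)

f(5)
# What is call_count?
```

Linear recursion stepping by 1: 6 calls from p=5 down to ≤0.

Answer: 6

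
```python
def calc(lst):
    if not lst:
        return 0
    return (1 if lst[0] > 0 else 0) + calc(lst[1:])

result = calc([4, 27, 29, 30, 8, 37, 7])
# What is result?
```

Count of positive elements in [4, 27, 29, 30, 8, 37, 7] = 7

Answer: 7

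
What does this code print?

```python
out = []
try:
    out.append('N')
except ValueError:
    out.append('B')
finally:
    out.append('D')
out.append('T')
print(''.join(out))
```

Execution trace: 'N' (try body, no exception) → 'D' (finally) → 'T' (after the try/except). Output: NDT

Answer: NDT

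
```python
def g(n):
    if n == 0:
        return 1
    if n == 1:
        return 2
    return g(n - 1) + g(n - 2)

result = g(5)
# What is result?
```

Build up from base cases: g(0)=1, g(1)=2, g(2)=3, g(3)=5, g(4)=8, g(5)=13

Answer: 13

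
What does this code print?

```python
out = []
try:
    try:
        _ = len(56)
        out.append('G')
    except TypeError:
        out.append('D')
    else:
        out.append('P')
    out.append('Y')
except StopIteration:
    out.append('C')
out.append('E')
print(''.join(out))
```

Execution trace: 'D' (inner except TypeError) → 'Y' (try body, no exception) → 'E' (after the try/except). Output: DYE

Answer: DYE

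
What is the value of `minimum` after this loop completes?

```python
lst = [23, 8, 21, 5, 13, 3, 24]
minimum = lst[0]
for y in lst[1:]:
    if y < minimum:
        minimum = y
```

Minimum of [23, 8, 21, 5, 13, 3, 24]
`minimum` takes the values: 23 → 8 → 5 → 3

Answer: 3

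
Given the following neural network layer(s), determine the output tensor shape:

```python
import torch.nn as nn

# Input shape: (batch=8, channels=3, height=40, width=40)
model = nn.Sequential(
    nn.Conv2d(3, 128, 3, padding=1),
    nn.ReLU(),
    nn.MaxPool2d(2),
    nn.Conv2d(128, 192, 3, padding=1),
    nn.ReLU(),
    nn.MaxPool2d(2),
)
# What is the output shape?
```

Input: (8, 3, 40, 40) -> after first Conv2d: (8, 128, 40, 40) -> after first MaxPool2d: (8, 128, 20, 20) -> after second Conv2d: (8, 192, 20, 20) -> Output: (8, 192, 10, 10)

Answer: (8, 192, 10, 10)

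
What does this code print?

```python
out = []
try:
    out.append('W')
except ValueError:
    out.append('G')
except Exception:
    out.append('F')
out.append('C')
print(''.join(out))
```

Execution trace: 'W' (try body, no exception) → 'C' (after the try/except). Output: WC

Answer: WC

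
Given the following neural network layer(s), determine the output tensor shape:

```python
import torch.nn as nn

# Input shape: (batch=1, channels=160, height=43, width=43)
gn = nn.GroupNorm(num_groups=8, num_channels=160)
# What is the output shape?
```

Input: (1, 160, 43, 43) -> Output: (1, 160, 43, 43)

Answer: (1, 160, 43, 43)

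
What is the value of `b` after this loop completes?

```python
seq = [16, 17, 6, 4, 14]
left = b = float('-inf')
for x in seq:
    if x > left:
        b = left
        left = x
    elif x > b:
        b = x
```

Second largest (with repeats) in [16, 17, 6, 4, 14]
`b` takes the values: -inf → 16

Answer: 16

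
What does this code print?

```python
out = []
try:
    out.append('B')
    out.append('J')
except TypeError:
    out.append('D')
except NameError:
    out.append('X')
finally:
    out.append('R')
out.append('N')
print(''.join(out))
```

Execution trace: 'B' (try body) → 'J' (try body, no exception) → 'R' (finally) → 'N' (after the try/except). Output: BJRN

Answer: BJRN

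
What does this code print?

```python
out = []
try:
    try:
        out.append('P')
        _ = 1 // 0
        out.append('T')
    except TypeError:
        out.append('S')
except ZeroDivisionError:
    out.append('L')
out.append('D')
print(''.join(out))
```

Execution trace: 'P' (try body) → 'L' (outer except ZeroDivisionError) → 'D' (after the try/except). Output: PLD

Answer: PLD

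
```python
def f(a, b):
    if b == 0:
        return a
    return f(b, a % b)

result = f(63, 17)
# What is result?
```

f(63, 17) -> f(17, 12) -> f(12, 5) -> f(5, 2) -> f(2, 1) -> f(1, 0) -> 1

Answer: 1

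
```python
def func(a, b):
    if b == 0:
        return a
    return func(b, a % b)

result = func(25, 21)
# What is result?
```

func(25, 21) -> func(21, 4) -> func(4, 1) -> func(1, 0) -> 1

Answer: 1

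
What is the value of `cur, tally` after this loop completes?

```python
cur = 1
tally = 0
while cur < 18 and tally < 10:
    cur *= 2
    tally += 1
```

Double until >= 18 or 10 iterations
`cur, tally` takes the values: (1, 0) → (2, 0) → (2, 1) → (4, 1) → (4, 2) → (8, 2) → (8, 3) → (16, 3) → (16, 4) → (32, 4) → (32, 5)

Answer: 32, 5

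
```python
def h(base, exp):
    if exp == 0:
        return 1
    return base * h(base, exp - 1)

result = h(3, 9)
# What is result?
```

h(3, 9) = 3 * 3 * 3 * 3 * 3 * 3 * 3 * 3 * 3 = 19683

Answer: 19683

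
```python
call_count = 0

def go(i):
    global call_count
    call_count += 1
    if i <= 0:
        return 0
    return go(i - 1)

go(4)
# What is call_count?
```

Linear recursion stepping by 1: 5 calls from i=4 down to ≤0.

Answer: 5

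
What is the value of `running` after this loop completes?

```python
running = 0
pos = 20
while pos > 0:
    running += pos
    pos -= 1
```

Sum 20 down to 1
`running` takes the values: 0 → 20 → 39 → 57 → 74 → 90 → 105 → 119 → 132 → 144 → 155 → 165 → 174 → 182 → 189 → 195 → 200 → 204 → 207 → 209 → 210

Answer: 210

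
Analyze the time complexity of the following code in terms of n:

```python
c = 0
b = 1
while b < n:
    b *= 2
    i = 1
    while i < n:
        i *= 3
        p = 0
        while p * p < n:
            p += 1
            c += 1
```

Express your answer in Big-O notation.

Each loop level contributes: log n × log n × √n. Multiplying the contributions gives O(√n log² n).

Answer: O(√n log² n)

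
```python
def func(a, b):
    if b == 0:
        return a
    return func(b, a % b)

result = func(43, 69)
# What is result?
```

func(43, 69) -> func(69, 43) -> func(43, 26) -> func(26, 17) -> func(17, 9) -> func(9, 8) -> func(8, 1) -> func(1, 0) -> 1

Answer: 1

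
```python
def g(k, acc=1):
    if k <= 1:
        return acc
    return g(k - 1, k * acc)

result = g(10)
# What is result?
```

Accumulator trace (n, acc): (10, 1) -> (9, 10) -> (8, 90) -> (7, 720) -> (6, 5040) -> (5, 30240) -> (4, 151200) -> (3, 604800) -> (2, 1814400) -> (1, 3628800) -> return 3628800

Answer: 3628800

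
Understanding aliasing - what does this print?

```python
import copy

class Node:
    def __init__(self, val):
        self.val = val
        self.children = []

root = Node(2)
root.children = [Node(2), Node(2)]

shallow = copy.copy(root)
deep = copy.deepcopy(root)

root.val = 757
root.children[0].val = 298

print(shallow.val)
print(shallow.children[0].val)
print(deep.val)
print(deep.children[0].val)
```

Key concept: deep copy with custom objects.
Step by step:
`root = Node(2)` → root = Node(val=2, children=[])
`root.children = [Node(2), Node(2)]` → root = Node(val=2, children=[Node(val=2, children=[]), Node(val=2, children=[])])
`shallow = copy.copy(root)` → shallow = Node(val=2, children=[Node(val=2, children=[]), Node(val=2, children=[])])
`deep = copy.deepcopy(root)` → deep = Node(val=2, children=[Node(val=2, children=[]), Node(val=2, children=[])])
`root.val = 757` → root = Node(val=757, children=[Node(val=2, children=[]), Node(val=2, children=[])])
`root.children[0].val = 298` → root = Node(val=757, children=[Node(val=298, children=[]), Node(val=2, children=[])]); shallow = Node(val=2, children=[Node(val=298, children=[]), Node(val=2, children=[])])
`print(shallow.val)` → prints 2
`print(shallow.children[0].val)` → prints 298
`print(deep.val)` → prints 2
`print(deep.children[0].val)` → prints 2

Answer:
2
298
2
2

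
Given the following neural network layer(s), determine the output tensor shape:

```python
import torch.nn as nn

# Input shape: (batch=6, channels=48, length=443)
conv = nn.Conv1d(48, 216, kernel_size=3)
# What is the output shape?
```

Input: (6, 48, 443) -> Output: (6, 216, 441)

Answer: (6, 216, 441)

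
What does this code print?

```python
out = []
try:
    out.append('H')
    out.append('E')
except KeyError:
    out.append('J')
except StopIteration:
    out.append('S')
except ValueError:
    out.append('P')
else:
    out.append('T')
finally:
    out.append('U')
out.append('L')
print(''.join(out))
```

Execution trace: 'H' (try body) → 'E' (try body, no exception) → 'T' (else) → 'U' (finally) → 'L' (after the try/except). Output: HETUL

Answer: HETUL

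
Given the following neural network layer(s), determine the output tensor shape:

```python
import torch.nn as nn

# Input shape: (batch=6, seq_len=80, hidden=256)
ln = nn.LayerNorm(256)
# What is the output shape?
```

Input: (6, 80, 256) -> Output: (6, 80, 256)

Answer: (6, 80, 256)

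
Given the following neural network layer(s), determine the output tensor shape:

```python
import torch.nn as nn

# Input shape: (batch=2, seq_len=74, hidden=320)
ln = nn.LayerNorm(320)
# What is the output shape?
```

Input: (2, 74, 320) -> Output: (2, 74, 320)

Answer: (2, 74, 320)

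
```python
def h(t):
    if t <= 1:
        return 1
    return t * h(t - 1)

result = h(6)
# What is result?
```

h(6) = 6 * 5 * 4 * 3 * 2 * 1 = 720

Answer: 720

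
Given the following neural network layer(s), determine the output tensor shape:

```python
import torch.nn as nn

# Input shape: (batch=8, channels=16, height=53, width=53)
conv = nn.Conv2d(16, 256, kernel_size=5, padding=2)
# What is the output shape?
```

Input: (8, 16, 53, 53) -> Output: (8, 256, 53, 53)

Answer: (8, 256, 53, 53)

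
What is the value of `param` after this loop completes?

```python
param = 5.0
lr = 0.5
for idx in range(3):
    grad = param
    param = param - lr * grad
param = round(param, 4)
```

Gradient descent: w = 5.0 * (1 - 0.5)^3
`param` takes the values: 5.0 → 2.5 → 1.25 → 0.625

Answer: 0.625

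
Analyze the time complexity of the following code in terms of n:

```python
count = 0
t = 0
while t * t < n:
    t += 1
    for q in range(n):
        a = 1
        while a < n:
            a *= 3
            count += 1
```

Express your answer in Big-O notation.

Each loop level contributes: √n × n × log n. Multiplying the contributions gives O(n√n log n).

Answer: O(n√n log n)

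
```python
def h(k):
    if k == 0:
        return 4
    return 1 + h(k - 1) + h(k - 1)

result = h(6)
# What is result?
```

h(k) = 1 + 2·h(k-1), h(0)=4. Closed form: (4+1)·2^6 - 1 = 319.

Answer: 319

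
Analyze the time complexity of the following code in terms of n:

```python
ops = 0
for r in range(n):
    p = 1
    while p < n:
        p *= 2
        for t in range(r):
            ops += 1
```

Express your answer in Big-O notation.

Each loop level contributes: n × log n × n. Multiplying the contributions gives O(n^2 log n).

Answer: O(n^2 log n)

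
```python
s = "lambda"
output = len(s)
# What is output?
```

Trace:
`s = "lambda"` → s = 'lambda'
`output = len(s)` → output = 6
So output = 6

Answer: 6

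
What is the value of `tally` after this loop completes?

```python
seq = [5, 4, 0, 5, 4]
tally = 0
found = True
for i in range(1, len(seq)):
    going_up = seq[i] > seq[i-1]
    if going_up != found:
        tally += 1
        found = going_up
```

Count direction changes in [5, 4, 0, 5, 4]
`tally` takes the values: 0 → 1 → 2 → 3

Answer: 3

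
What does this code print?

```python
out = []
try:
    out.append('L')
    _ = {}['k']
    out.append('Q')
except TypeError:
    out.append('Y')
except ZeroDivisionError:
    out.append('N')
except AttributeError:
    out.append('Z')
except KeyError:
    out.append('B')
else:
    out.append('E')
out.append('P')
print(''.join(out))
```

Execution trace: 'L' (try body) → 'B' (except KeyError) → 'P' (after the try/except). Output: LBP

Answer: LBP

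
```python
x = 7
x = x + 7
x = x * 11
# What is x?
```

Trace:
`x = 7` → x = 7
`x = x + 7` → x = 14
`x = x * 11` → x = 154
So x = 154

Answer: 154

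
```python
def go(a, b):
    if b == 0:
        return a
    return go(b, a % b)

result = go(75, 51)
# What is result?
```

go(75, 51) -> go(51, 24) -> go(24, 3) -> go(3, 0) -> 3

Answer: 3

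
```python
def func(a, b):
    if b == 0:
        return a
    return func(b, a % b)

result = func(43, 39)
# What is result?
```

func(43, 39) -> func(39, 4) -> func(4, 3) -> func(3, 1) -> func(1, 0) -> 1

Answer: 1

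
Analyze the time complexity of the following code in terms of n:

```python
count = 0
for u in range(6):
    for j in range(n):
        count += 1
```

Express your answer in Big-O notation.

Each loop level contributes: 1 × n. Multiplying the contributions gives O(n).

Answer: O(n)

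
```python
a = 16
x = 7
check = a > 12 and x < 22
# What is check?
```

Trace:
`a = 16` → a = 16
`x = 7` → x = 7
`check = a > 12 and x < 22` → check = True
So check = True

Answer: True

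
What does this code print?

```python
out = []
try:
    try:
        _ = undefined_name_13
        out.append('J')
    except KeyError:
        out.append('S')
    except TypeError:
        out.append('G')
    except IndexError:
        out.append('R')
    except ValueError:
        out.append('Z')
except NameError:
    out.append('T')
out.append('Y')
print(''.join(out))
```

Execution trace: 'T' (outer except NameError) → 'Y' (after the try/except). Output: TY

Answer: TY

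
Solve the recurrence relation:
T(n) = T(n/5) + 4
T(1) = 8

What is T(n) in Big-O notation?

Each step divides n by 5 and adds 4. After log_5(n) steps we reach T(1)=8. So T(n) = 4·log_5(n) + 8 = O(log n).

Answer: O(log n)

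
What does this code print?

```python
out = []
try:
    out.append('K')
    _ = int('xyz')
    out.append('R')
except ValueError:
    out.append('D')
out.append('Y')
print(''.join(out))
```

Execution trace: 'K' (try body) → 'D' (except ValueError) → 'Y' (after the try/except). Output: KDY

Answer: KDY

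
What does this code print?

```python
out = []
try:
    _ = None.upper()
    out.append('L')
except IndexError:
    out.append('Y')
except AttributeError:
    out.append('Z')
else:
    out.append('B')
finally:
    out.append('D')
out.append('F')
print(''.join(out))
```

Execution trace: 'Z' (except AttributeError) → 'D' (finally) → 'F' (after the try/except). Output: ZDF

Answer: ZDF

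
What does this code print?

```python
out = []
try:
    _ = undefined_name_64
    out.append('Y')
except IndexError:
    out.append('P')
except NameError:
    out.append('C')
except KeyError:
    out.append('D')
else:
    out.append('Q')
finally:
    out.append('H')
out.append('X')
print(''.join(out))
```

Execution trace: 'C' (except NameError) → 'H' (finally) → 'X' (after the try/except). Output: CHX

Answer: CHX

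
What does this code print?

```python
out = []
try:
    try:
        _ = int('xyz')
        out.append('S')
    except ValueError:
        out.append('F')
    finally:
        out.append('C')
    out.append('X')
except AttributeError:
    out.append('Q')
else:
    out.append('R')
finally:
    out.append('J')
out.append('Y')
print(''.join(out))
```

Execution trace: 'F' (inner except ValueError) → 'C' (inner finally) → 'X' (try body, no exception) → 'R' (else) → 'J' (finally) → 'Y' (after the try/except). Output: FCXRJY

Answer: FCXRJY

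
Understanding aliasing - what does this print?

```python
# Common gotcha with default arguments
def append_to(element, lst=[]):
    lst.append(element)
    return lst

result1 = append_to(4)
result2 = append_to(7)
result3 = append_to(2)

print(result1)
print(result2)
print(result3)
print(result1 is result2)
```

Key concept: mutable default argument gotcha.
Step by step:
`result1 = append_to(4)` → result1 = [4]
`result2 = append_to(7)` → result1 = [4, 7] (same object as result2); result2 = [4, 7] (same object as result1)
`result3 = append_to(2)` → result1 = [4, 7, 2] (same object as result2, result3); result2 = [4, 7, 2] (same object as result1, result3); result3 = [4, 7, 2] (same object as result1, result2)
`print(result1)` → prints [4, 7, 2]
`print(result2)` → prints [4, 7, 2]
`print(result3)` → prints [4, 7, 2]
`print(result1 is result2)` → prints True

Answer:
[4, 7, 2]
[4, 7, 2]
[4, 7, 2]
True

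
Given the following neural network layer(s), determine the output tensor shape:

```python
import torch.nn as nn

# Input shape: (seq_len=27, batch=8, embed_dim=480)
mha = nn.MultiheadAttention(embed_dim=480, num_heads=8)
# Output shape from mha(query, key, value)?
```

Input: (27, 8, 480) -> Output: (27, 8, 480)

Answer: (27, 8, 480)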